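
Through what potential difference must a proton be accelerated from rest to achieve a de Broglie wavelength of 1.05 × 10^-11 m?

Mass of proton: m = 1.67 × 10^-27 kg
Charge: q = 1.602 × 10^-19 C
7.44 V

From λ = h/√(2mqV), we solve for V:

λ² = h²/(2mqV)
V = h²/(2mqλ²)
V = (6.626 × 10^-34 J·s)² / (2 × 1.67 × 10^-27 kg × 1.602 × 10^-19 C × (1.05 × 10^-11 m)²)
V = 7.44 V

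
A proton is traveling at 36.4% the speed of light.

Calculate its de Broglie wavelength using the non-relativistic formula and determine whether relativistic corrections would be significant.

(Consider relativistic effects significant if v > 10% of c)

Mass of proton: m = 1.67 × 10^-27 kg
Yes, relativistic corrections are needed.

Using the non-relativistic de Broglie formula λ = h/(mv):

v = 36.4% × c = 1.091 × 10^8 m/s

λ = h/(mv)
λ = (6.626 × 10^-34 J·s) / (1.67 × 10^-27 kg × 1.091 × 10^8 m/s)
λ = 3.64 × 10^-15 m

Since v = 36.4% of c > 10% of c, relativistic corrections ARE significant and the actual wavelength would differ from this non-relativistic estimate.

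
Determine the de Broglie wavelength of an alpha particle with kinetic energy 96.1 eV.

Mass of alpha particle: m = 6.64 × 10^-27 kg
1.47 × 10^-12 m

Using λ = h/√(2mKE):

First convert KE to Joules: KE = 96.1 eV = 1.540 × 10^-17 J

λ = h/√(2mKE)
λ = (6.626 × 10^-34 J·s) / √(2 × 6.64 × 10^-27 kg × 1.540 × 10^-17 J)
λ = 1.47 × 10^-12 m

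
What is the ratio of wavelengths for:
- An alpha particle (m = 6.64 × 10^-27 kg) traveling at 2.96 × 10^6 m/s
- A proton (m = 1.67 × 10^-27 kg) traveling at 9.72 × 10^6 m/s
λ₁/λ₂ = 0.826

Using λ = h/(mv):

λ₁ = h/(m₁v₁) = 3.37 × 10^-14 m
λ₂ = h/(m₂v₂) = 4.08 × 10^-14 m

Ratio λ₁/λ₂ = (m₂v₂)/(m₁v₁)
         = (1.67 × 10^-27 kg × 9.72 × 10^6 m/s) / (6.64 × 10^-27 kg × 2.96 × 10^6 m/s)
         = 0.826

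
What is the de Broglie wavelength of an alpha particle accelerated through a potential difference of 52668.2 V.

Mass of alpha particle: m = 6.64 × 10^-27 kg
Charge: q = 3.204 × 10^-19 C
4.43 × 10^-14 m

When a particle is accelerated through voltage V, it gains kinetic energy KE = qV.

The de Broglie wavelength is then λ = h/√(2mqV):

λ = h/√(2mqV)
λ = (6.626 × 10^-34 J·s) / √(2 × 6.64 × 10^-27 kg × 3.204 × 10^-19 C × 52668.2 V)
λ = 4.43 × 10^-14 m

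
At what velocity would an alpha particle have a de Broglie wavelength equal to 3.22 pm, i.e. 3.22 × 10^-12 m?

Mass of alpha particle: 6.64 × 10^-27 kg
3.10 × 10^4 m/s

From λ = h/(mv), solve for v:

v = h/(mλ)
v = (6.626 × 10^-34 J·s) / (6.64 × 10^-27 kg × 3.22 × 10^-12 m)
v = 3.10 × 10^4 m/s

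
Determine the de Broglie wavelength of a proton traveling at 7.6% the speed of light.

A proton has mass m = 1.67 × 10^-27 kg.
1.74 × 10^-14 m

Using the de Broglie relation λ = h/(mv):

v = 7.6% × c = 2.278 × 10^7 m/s

λ = h/(mv)
λ = (6.626 × 10^-34 J·s) / (1.67 × 10^-27 kg × 2.278 × 10^7 m/s)
λ = 1.74 × 10^-14 m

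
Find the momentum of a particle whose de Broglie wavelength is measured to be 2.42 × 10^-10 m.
2.74 × 10^-24 kg·m/s

From the de Broglie relation λ = h/p, we solve for p:

p = h/λ
p = (6.626 × 10^-34 J·s) / (2.42 × 10^-10 m)
p = 2.74 × 10^-24 kg·m/s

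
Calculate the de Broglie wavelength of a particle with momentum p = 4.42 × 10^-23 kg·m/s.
1.50 × 10^-11 m

Using the de Broglie relation λ = h/p:

λ = h/p
λ = (6.626 × 10^-34 J·s) / (4.42 × 10^-23 kg·m/s)
λ = 1.50 × 10^-11 m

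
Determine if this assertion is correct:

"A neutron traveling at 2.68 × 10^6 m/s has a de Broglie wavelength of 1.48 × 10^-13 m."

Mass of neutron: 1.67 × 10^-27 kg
True

The claim is correct.

Using λ = h/(mv):
λ = (6.626 × 10^-34 J·s) / (1.67 × 10^-27 kg × 2.68 × 10^6 m/s)
λ = 1.48 × 10^-13 m

This matches the claimed value.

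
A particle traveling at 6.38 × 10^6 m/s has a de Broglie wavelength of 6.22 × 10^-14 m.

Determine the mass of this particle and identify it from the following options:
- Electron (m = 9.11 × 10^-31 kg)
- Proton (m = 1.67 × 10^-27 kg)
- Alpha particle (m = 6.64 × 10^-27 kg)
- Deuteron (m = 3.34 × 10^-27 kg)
The particle is a proton.

From λ = h/(mv), solve for mass:

m = h/(λv)
m = (6.626 × 10^-34 J·s) / (6.22 × 10^-14 m × 6.38 × 10^6 m/s)
m = 1.67 × 10^-27 kg

Comparing with the listed masses, this is closest to a proton.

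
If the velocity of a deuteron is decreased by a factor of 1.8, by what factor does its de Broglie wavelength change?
The wavelength increases by a factor of 1.8.

From λ = h/(mv), the wavelength is inversely proportional to velocity:

λ ∝ 1/v

If v → v/1.8, then λ → 1.8λ

When velocity is decreased by a factor of 1.8, the wavelength increases by a factor of 1.8.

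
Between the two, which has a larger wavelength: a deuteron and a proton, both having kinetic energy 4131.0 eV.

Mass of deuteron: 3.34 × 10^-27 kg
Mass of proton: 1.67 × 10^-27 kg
The proton has the longer wavelength.

Using λ = h/√(2mKE):

For deuteron: λ₁ = h/√(2m₁KE) = 3.15 × 10^-13 m
For proton: λ₂ = h/√(2m₂KE) = 4.46 × 10^-13 m

Since λ ∝ 1/√m at constant kinetic energy, the lighter particle has the longer wavelength.

The proton has the longer de Broglie wavelength.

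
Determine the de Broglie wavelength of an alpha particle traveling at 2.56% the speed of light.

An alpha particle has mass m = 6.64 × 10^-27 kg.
1.30 × 10^-14 m

Using the de Broglie relation λ = h/(mv):

v = 2.56% × c = 7.675 × 10^6 m/s

λ = h/(mv)
λ = (6.626 × 10^-34 J·s) / (6.64 × 10^-27 kg × 7.675 × 10^6 m/s)
λ = 1.30 × 10^-14 m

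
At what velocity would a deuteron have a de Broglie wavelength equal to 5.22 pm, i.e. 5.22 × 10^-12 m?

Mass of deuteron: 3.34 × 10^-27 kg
3.80 × 10^4 m/s

From λ = h/(mv), solve for v:

v = h/(mλ)
v = (6.626 × 10^-34 J·s) / (3.34 × 10^-27 kg × 5.22 × 10^-12 m)
v = 3.80 × 10^4 m/s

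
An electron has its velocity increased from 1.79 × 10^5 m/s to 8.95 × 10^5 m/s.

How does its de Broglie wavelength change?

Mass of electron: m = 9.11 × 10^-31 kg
The wavelength decreases by a factor of 5.

Using λ = h/(mv):

Initial wavelength: λ₁ = h/(mv₁) = 4.06 × 10^-9 m
Final wavelength: λ₂ = h/(mv₂) = 8.13 × 10^-10 m

Since λ ∝ 1/v, when velocity increases by a factor of 5, the wavelength decreases by a factor of 5.

λ₂/λ₁ = v₁/v₂ = 1/5

The wavelength decreases by a factor of 5.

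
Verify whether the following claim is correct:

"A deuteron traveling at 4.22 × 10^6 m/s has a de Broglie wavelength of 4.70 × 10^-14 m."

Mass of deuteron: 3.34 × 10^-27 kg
True

The claim is correct.

Using λ = h/(mv):
λ = (6.626 × 10^-34 J·s) / (3.34 × 10^-27 kg × 4.22 × 10^6 m/s)
λ = 4.70 × 10^-14 m

This matches the claimed value.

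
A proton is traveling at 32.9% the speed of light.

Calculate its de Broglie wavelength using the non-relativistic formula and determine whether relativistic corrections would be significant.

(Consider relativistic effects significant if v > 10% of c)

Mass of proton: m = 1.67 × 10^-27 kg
Yes, relativistic corrections are needed.

Using the non-relativistic de Broglie formula λ = h/(mv):

v = 32.9% × c = 9.863 × 10^7 m/s

λ = h/(mv)
λ = (6.626 × 10^-34 J·s) / (1.67 × 10^-27 kg × 9.863 × 10^7 m/s)
λ = 4.02 × 10^-15 m

Since v = 32.9% of c > 10% of c, relativistic corrections ARE significant and the actual wavelength would differ from this non-relativistic estimate.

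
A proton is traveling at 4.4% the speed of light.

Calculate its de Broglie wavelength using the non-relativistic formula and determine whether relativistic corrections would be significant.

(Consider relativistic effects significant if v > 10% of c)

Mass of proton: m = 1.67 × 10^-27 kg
No, relativistic corrections are not needed.

Using the non-relativistic de Broglie formula λ = h/(mv):

v = 4.4% × c = 1.319 × 10^7 m/s

λ = h/(mv)
λ = (6.626 × 10^-34 J·s) / (1.67 × 10^-27 kg × 1.319 × 10^7 m/s)
λ = 3.01 × 10^-14 m

Since v = 4.4% of c < 10% of c, relativistic corrections are NOT significant and this non-relativistic result is a good approximation.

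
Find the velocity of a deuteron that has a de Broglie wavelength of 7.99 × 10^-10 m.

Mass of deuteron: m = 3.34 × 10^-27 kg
2.48 × 10^2 m/s

From the de Broglie relation λ = h/(mv), we solve for v:

v = h/(mλ)
v = (6.626 × 10^-34 J·s) / (3.34 × 10^-27 kg × 7.99 × 10^-10 m)
v = 2.48 × 10^2 m/s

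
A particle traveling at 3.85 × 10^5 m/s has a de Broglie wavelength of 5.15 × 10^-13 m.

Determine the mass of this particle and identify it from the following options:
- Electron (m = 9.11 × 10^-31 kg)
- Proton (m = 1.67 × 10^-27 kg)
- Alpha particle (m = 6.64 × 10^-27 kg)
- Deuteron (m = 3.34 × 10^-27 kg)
The particle is a deuteron.

From λ = h/(mv), solve for mass:

m = h/(λv)
m = (6.626 × 10^-34 J·s) / (5.15 × 10^-13 m × 3.85 × 10^5 m/s)
m = 3.34 × 10^-27 kg

Comparing with the listed masses, this is closest to a deuteron.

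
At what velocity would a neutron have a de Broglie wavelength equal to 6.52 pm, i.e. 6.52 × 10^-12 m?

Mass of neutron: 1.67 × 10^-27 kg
6.09 × 10^4 m/s

From λ = h/(mv), solve for v:

v = h/(mλ)
v = (6.626 × 10^-34 J·s) / (1.67 × 10^-27 kg × 6.52 × 10^-12 m)
v = 6.09 × 10^4 m/s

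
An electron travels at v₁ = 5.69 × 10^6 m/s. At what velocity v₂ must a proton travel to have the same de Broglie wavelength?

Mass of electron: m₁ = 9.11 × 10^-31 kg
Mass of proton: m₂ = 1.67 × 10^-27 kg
v₂ = 3.10 × 10^3 m/s

For equal de Broglie wavelengths: λ₁ = λ₂

h/(m₁v₁) = h/(m₂v₂)
m₁v₁ = m₂v₂
v₂ = v₁ · (m₁/m₂)

v₂ = 5.69 × 10^6 m/s × (9.11 × 10^-31 kg / 1.67 × 10^-27 kg)
v₂ = 3.10 × 10^3 m/s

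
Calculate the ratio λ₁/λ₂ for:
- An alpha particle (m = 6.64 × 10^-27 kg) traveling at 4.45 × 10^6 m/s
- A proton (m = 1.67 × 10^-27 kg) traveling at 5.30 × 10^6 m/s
λ₁/λ₂ = 0.300

Using λ = h/(mv):

λ₁ = h/(m₁v₁) = 2.24 × 10^-14 m
λ₂ = h/(m₂v₂) = 7.49 × 10^-14 m

Ratio λ₁/λ₂ = (m₂v₂)/(m₁v₁)
         = (1.67 × 10^-27 kg × 5.30 × 10^6 m/s) / (6.64 × 10^-27 kg × 4.45 × 10^6 m/s)
         = 0.300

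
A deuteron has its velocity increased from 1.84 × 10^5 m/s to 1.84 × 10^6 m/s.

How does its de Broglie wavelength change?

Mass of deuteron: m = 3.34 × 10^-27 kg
The wavelength decreases by a factor of 10.

Using λ = h/(mv):

Initial wavelength: λ₁ = h/(mv₁) = 1.08 × 10^-12 m
Final wavelength: λ₂ = h/(mv₂) = 1.08 × 10^-13 m

Since λ ∝ 1/v, when velocity increases by a factor of 10, the wavelength decreases by a factor of 10.

λ₂/λ₁ = v₁/v₂ = 1/10

The wavelength decreases by a factor of 10.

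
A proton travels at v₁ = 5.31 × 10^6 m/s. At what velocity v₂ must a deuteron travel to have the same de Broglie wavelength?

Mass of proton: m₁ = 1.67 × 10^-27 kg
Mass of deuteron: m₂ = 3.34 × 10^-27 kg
v₂ = 2.66 × 10^6 m/s

For equal de Broglie wavelengths: λ₁ = λ₂

h/(m₁v₁) = h/(m₂v₂)
m₁v₁ = m₂v₂
v₂ = v₁ · (m₁/m₂)

v₂ = 5.31 × 10^6 m/s × (1.67 × 10^-27 kg / 3.34 × 10^-27 kg)
v₂ = 2.66 × 10^6 m/s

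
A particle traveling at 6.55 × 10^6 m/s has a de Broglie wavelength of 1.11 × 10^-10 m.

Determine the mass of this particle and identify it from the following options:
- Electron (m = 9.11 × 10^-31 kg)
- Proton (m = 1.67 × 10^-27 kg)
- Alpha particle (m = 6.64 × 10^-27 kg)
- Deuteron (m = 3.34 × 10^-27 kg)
The particle is an electron.

From λ = h/(mv), solve for mass:

m = h/(λv)
m = (6.626 × 10^-34 J·s) / (1.11 × 10^-10 m × 6.55 × 10^6 m/s)
m = 9.11 × 10^-31 kg

Comparing with the listed masses, this is closest to an electron.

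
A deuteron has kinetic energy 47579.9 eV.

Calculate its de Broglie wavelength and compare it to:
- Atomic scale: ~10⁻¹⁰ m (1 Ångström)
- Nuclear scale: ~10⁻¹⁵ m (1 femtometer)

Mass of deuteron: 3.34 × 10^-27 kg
λ = 9.29 × 10^-14 m, which is between nuclear and atomic scales.

Using λ = h/√(2mKE):

KE = 47579.9 eV = 7.623 × 10^-15 J

λ = h/√(2mKE)
λ = (6.626 × 10^-34 J·s) / √(2 × 3.34 × 10^-27 kg × 7.623 × 10^-15 J)
λ = 9.29 × 10^-14 m

Comparison:
- Atomic scale (10⁻¹⁰ m): λ is 0.00093× this size
- Nuclear scale (10⁻¹⁵ m): λ is 93× this size

The wavelength is between nuclear and atomic scales.

This wavelength is appropriate for probing atomic structure but too large for nuclear physics experiments.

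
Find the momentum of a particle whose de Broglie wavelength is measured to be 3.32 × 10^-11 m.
2.00 × 10^-23 kg·m/s

From the de Broglie relation λ = h/p, we solve for p:

p = h/λ
p = (6.626 × 10^-34 J·s) / (3.32 × 10^-11 m)
p = 2.00 × 10^-23 kg·m/s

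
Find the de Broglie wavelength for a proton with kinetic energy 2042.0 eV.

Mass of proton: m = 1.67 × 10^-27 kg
6.34 × 10^-13 m

Using λ = h/√(2mKE):

First convert KE to Joules: KE = 2042.0 eV = 3.272 × 10^-16 J

λ = h/√(2mKE)
λ = (6.626 × 10^-34 J·s) / √(2 × 1.67 × 10^-27 kg × 3.272 × 10^-16 J)
λ = 6.34 × 10^-13 m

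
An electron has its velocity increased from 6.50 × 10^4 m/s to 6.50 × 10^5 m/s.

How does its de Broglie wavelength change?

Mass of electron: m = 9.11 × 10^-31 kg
The wavelength decreases by a factor of 10.

Using λ = h/(mv):

Initial wavelength: λ₁ = h/(mv₁) = 1.12 × 10^-8 m
Final wavelength: λ₂ = h/(mv₂) = 1.12 × 10^-9 m

Since λ ∝ 1/v, when velocity increases by a factor of 10, the wavelength decreases by a factor of 10.

λ₂/λ₁ = v₁/v₂ = 1/10

The wavelength decreases by a factor of 10.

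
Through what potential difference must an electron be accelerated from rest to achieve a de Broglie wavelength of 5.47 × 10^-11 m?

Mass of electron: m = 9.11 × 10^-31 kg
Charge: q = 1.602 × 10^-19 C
503 V

From λ = h/√(2mqV), we solve for V:

λ² = h²/(2mqV)
V = h²/(2mqλ²)
V = (6.626 × 10^-34 J·s)² / (2 × 9.11 × 10^-31 kg × 1.602 × 10^-19 C × (5.47 × 10^-11 m)²)
V = 503 V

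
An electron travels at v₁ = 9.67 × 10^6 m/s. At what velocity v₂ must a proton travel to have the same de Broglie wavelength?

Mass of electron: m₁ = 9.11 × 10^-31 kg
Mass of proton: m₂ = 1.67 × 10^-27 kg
v₂ = 5.28 × 10^3 m/s

For equal de Broglie wavelengths: λ₁ = λ₂

h/(m₁v₁) = h/(m₂v₂)
m₁v₁ = m₂v₂
v₂ = v₁ · (m₁/m₂)

v₂ = 9.67 × 10^6 m/s × (9.11 × 10^-31 kg / 1.67 × 10^-27 kg)
v₂ = 5.28 × 10^3 m/s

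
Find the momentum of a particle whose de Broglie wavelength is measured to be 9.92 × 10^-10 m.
6.68 × 10^-25 kg·m/s

From the de Broglie relation λ = h/p, we solve for p:

p = h/λ
p = (6.626 × 10^-34 J·s) / (9.92 × 10^-10 m)
p = 6.68 × 10^-25 kg·m/s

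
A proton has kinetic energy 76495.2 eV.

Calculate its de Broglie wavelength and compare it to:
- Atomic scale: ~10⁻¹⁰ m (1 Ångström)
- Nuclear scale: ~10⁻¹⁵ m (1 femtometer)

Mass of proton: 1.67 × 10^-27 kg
λ = 1.04 × 10^-13 m, which is between nuclear and atomic scales.

Using λ = h/√(2mKE):

KE = 76495.2 eV = 1.226 × 10^-14 J

λ = h/√(2mKE)
λ = (6.626 × 10^-34 J·s) / √(2 × 1.67 × 10^-27 kg × 1.226 × 10^-14 J)
λ = 1.04 × 10^-13 m

Comparison:
- Atomic scale (10⁻¹⁰ m): λ is 0.001× this size
- Nuclear scale (10⁻¹⁵ m): λ is 1e+02× this size

The wavelength is between nuclear and atomic scales.

This wavelength is appropriate for probing atomic structure but too large for nuclear physics experiments.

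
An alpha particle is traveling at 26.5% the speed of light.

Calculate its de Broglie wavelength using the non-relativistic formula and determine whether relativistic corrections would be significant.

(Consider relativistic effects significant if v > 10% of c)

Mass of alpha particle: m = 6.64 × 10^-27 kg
Yes, relativistic corrections are needed.

Using the non-relativistic de Broglie formula λ = h/(mv):

v = 26.5% × c = 7.945 × 10^7 m/s

λ = h/(mv)
λ = (6.626 × 10^-34 J·s) / (6.64 × 10^-27 kg × 7.945 × 10^7 m/s)
λ = 1.26 × 10^-15 m

Since v = 26.5% of c > 10% of c, relativistic corrections ARE significant and the actual wavelength would differ from this non-relativistic estimate.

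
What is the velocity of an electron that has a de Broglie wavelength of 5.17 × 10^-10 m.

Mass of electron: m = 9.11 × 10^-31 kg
1.41 × 10^6 m/s

From the de Broglie relation λ = h/(mv), we solve for v:

v = h/(mλ)
v = (6.626 × 10^-34 J·s) / (9.11 × 10^-31 kg × 5.17 × 10^-10 m)
v = 1.41 × 10^6 m/s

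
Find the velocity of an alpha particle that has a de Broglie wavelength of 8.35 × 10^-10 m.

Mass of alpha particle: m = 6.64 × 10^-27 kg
1.20 × 10^2 m/s

From the de Broglie relation λ = h/(mv), we solve for v:

v = h/(mλ)
v = (6.626 × 10^-34 J·s) / (6.64 × 10^-27 kg × 8.35 × 10^-10 m)
v = 1.20 × 10^2 m/s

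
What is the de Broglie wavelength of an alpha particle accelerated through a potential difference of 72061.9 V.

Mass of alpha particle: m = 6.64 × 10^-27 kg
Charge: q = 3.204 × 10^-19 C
3.78 × 10^-14 m

When a particle is accelerated through voltage V, it gains kinetic energy KE = qV.

The de Broglie wavelength is then λ = h/√(2mqV):

λ = h/√(2mqV)
λ = (6.626 × 10^-34 J·s) / √(2 × 6.64 × 10^-27 kg × 3.204 × 10^-19 C × 72061.9 V)
λ = 3.78 × 10^-14 m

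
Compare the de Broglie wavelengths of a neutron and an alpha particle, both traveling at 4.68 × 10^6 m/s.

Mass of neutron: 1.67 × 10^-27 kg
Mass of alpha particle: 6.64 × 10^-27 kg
The neutron has the longer wavelength.

Using λ = h/(mv), since both particles have the same velocity, the wavelength depends only on mass.

For neutron: λ₁ = h/(m₁v) = 8.48 × 10^-14 m
For alpha particle: λ₂ = h/(m₂v) = 2.13 × 10^-14 m

Since λ ∝ 1/m at constant velocity, the lighter particle has the longer wavelength.

The neutron has the longer de Broglie wavelength.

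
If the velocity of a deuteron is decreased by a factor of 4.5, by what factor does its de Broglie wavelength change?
The wavelength increases by a factor of 4.5.

From λ = h/(mv), the wavelength is inversely proportional to velocity:

λ ∝ 1/v

If v → v/4.5, then λ → 4.5λ

When velocity is decreased by a factor of 4.5, the wavelength increases by a factor of 4.5.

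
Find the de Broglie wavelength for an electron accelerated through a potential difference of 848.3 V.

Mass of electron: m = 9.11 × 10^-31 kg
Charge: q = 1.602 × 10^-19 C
4.21 × 10^-11 m

When a particle is accelerated through voltage V, it gains kinetic energy KE = qV.

The de Broglie wavelength is then λ = h/√(2mqV):

λ = h/√(2mqV)
λ = (6.626 × 10^-34 J·s) / √(2 × 9.11 × 10^-31 kg × 1.602 × 10^-19 C × 848.3 V)
λ = 4.21 × 10^-11 m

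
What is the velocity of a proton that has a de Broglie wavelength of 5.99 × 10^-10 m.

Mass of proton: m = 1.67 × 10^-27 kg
6.62 × 10^2 m/s

From the de Broglie relation λ = h/(mv), we solve for v:

v = h/(mλ)
v = (6.626 × 10^-34 J·s) / (1.67 × 10^-27 kg × 5.99 × 10^-10 m)
v = 6.62 × 10^2 m/s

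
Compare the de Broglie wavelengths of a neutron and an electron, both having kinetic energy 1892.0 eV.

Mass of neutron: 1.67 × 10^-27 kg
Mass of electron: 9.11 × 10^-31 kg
The electron has the longer wavelength.

Using λ = h/√(2mKE):

For neutron: λ₁ = h/√(2m₁KE) = 6.59 × 10^-13 m
For electron: λ₂ = h/√(2m₂KE) = 2.82 × 10^-11 m

Since λ ∝ 1/√m at constant kinetic energy, the lighter particle has the longer wavelength.

The electron has the longer de Broglie wavelength.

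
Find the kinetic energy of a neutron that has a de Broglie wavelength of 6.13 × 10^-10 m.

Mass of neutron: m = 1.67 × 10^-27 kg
3.50 × 10^-22 J (or 2.18 × 10^-3 eV)

From λ = h/√(2mKE), we solve for KE:

λ² = h²/(2mKE)
KE = h²/(2mλ²)
KE = (6.626 × 10^-34 J·s)² / (2 × 1.67 × 10^-27 kg × (6.13 × 10^-10 m)²)
KE = 3.50 × 10^-22 J
KE = 2.18 × 10^-3 eV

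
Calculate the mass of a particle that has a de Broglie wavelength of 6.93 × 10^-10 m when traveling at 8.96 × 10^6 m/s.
1.07 × 10^-31 kg

From the de Broglie relation λ = h/(mv), we solve for m:

m = h/(λv)
m = (6.626 × 10^-34 J·s) / (6.93 × 10^-10 m × 8.96 × 10^6 m/s)
m = 1.07 × 10^-31 kg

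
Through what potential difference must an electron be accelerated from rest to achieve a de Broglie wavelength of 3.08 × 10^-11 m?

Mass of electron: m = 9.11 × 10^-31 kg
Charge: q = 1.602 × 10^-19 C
1.59 × 10^3 V

From λ = h/√(2mqV), we solve for V:

λ² = h²/(2mqV)
V = h²/(2mqλ²)
V = (6.626 × 10^-34 J·s)² / (2 × 9.11 × 10^-31 kg × 1.602 × 10^-19 C × (3.08 × 10^-11 m)²)
V = 1.59 × 10^3 V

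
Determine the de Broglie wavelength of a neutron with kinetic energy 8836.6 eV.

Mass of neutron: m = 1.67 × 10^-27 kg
3.05 × 10^-13 m

Using λ = h/√(2mKE):

First convert KE to Joules: KE = 8836.6 eV = 1.416 × 10^-15 J

λ = h/√(2mKE)
λ = (6.626 × 10^-34 J·s) / √(2 × 1.67 × 10^-27 kg × 1.416 × 10^-15 J)
λ = 3.05 × 10^-13 m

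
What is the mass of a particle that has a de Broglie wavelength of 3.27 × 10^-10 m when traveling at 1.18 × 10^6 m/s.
1.72 × 10^-30 kg

From the de Broglie relation λ = h/(mv), we solve for m:

m = h/(λv)
m = (6.626 × 10^-34 J·s) / (3.27 × 10^-10 m × 1.18 × 10^6 m/s)
m = 1.72 × 10^-30 kg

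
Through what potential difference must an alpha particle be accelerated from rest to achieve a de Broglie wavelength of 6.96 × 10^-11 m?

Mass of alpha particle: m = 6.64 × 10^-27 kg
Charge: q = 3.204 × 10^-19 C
2.13 × 10^-2 V

From λ = h/√(2mqV), we solve for V:

λ² = h²/(2mqV)
V = h²/(2mqλ²)
V = (6.626 × 10^-34 J·s)² / (2 × 6.64 × 10^-27 kg × 3.204 × 10^-19 C × (6.96 × 10^-11 m)²)
V = 2.13 × 10^-2 V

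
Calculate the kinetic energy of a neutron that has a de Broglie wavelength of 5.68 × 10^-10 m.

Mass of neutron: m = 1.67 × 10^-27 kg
4.07 × 10^-22 J (or 2.54 × 10^-3 eV)

From λ = h/√(2mKE), we solve for KE:

λ² = h²/(2mKE)
KE = h²/(2mλ²)
KE = (6.626 × 10^-34 J·s)² / (2 × 1.67 × 10^-27 kg × (5.68 × 10^-10 m)²)
KE = 4.07 × 10^-22 J
KE = 2.54 × 10^-3 eV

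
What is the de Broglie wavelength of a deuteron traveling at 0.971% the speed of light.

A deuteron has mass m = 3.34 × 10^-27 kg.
6.81 × 10^-14 m

Using the de Broglie relation λ = h/(mv):

v = 0.971% × c = 2.911 × 10^6 m/s

λ = h/(mv)
λ = (6.626 × 10^-34 J·s) / (3.34 × 10^-27 kg × 2.911 × 10^6 m/s)
λ = 6.81 × 10^-14 m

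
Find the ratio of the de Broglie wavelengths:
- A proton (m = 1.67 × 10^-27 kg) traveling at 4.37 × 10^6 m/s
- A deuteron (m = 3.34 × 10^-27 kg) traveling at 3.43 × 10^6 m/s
λ₁/λ₂ = 1.57

Using λ = h/(mv):

λ₁ = h/(m₁v₁) = 9.08 × 10^-14 m
λ₂ = h/(m₂v₂) = 5.78 × 10^-14 m

Ratio λ₁/λ₂ = (m₂v₂)/(m₁v₁)
         = (3.34 × 10^-27 kg × 3.43 × 10^6 m/s) / (1.67 × 10^-27 kg × 4.37 × 10^6 m/s)
         = 1.57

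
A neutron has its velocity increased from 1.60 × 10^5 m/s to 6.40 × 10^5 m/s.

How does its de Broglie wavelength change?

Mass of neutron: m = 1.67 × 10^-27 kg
The wavelength decreases by a factor of 4.

Using λ = h/(mv):

Initial wavelength: λ₁ = h/(mv₁) = 2.48 × 10^-12 m
Final wavelength: λ₂ = h/(mv₂) = 6.20 × 10^-13 m

Since λ ∝ 1/v, when velocity increases by a factor of 4, the wavelength decreases by a factor of 4.

λ₂/λ₁ = v₁/v₂ = 1/4

The wavelength decreases by a factor of 4.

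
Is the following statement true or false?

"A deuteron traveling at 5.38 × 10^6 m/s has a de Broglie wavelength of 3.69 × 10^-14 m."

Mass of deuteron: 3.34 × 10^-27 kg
True

The claim is correct.

Using λ = h/(mv):
λ = (6.626 × 10^-34 J·s) / (3.34 × 10^-27 kg × 5.38 × 10^6 m/s)
λ = 3.69 × 10^-14 m

This matches the claimed value.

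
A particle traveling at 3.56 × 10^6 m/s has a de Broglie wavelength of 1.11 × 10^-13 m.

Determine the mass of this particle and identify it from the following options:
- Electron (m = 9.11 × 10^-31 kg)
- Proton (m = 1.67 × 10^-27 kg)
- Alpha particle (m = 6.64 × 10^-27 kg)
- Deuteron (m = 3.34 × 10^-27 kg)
The particle is a proton.

From λ = h/(mv), solve for mass:

m = h/(λv)
m = (6.626 × 10^-34 J·s) / (1.11 × 10^-13 m × 3.56 × 10^6 m/s)
m = 1.68 × 10^-27 kg

Comparing with the listed masses, this is closest to a proton.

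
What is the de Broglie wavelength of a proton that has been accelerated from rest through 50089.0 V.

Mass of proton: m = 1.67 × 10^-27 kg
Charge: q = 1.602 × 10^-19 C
1.28 × 10^-13 m

When a particle is accelerated through voltage V, it gains kinetic energy KE = qV.

The de Broglie wavelength is then λ = h/√(2mqV):

λ = h/√(2mqV)
λ = (6.626 × 10^-34 J·s) / √(2 × 1.67 × 10^-27 kg × 1.602 × 10^-19 C × 50089.0 V)
λ = 1.28 × 10^-13 m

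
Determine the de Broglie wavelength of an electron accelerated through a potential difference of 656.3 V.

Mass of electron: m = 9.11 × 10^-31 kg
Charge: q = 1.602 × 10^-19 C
4.79 × 10^-11 m

When a particle is accelerated through voltage V, it gains kinetic energy KE = qV.

The de Broglie wavelength is then λ = h/√(2mqV):

λ = h/√(2mqV)
λ = (6.626 × 10^-34 J·s) / √(2 × 9.11 × 10^-31 kg × 1.602 × 10^-19 C × 656.3 V)
λ = 4.79 × 10^-11 m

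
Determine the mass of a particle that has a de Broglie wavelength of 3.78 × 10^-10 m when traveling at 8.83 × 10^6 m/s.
1.99 × 10^-31 kg

From the de Broglie relation λ = h/(mv), we solve for m:

m = h/(λv)
m = (6.626 × 10^-34 J·s) / (3.78 × 10^-10 m × 8.83 × 10^6 m/s)
m = 1.99 × 10^-31 kg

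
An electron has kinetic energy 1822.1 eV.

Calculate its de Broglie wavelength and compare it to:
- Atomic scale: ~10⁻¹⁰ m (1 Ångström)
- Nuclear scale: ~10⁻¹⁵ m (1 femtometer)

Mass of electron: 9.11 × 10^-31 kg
λ = 2.87 × 10^-11 m, which is between nuclear and atomic scales.

Using λ = h/√(2mKE):

KE = 1822.1 eV = 2.919 × 10^-16 J

λ = h/√(2mKE)
λ = (6.626 × 10^-34 J·s) / √(2 × 9.11 × 10^-31 kg × 2.919 × 10^-16 J)
λ = 2.87 × 10^-11 m

Comparison:
- Atomic scale (10⁻¹⁰ m): λ is 0.29× this size
- Nuclear scale (10⁻¹⁵ m): λ is 2.9e+04× this size

The wavelength is between nuclear and atomic scales.

This wavelength is appropriate for probing atomic structure but too large for nuclear physics experiments.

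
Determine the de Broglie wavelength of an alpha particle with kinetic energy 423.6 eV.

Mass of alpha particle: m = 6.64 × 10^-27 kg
6.98 × 10^-13 m

Using λ = h/√(2mKE):

First convert KE to Joules: KE = 423.6 eV = 6.787 × 10^-17 J

λ = h/√(2mKE)
λ = (6.626 × 10^-34 J·s) / √(2 × 6.64 × 10^-27 kg × 6.787 × 10^-17 J)
λ = 6.98 × 10^-13 m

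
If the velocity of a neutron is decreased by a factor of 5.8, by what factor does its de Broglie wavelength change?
The wavelength increases by a factor of 5.8.

From λ = h/(mv), the wavelength is inversely proportional to velocity:

λ ∝ 1/v

If v → v/5.8, then λ → 5.8λ

When velocity is decreased by a factor of 5.8, the wavelength increases by a factor of 5.8.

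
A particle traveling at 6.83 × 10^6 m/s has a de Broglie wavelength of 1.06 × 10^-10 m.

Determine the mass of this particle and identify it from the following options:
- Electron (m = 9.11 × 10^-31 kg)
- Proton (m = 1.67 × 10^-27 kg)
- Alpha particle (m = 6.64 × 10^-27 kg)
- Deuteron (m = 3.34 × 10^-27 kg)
The particle is an electron.

From λ = h/(mv), solve for mass:

m = h/(λv)
m = (6.626 × 10^-34 J·s) / (1.06 × 10^-10 m × 6.83 × 10^6 m/s)
m = 9.15 × 10^-31 kg

Comparing with the listed masses, this is closest to an electron.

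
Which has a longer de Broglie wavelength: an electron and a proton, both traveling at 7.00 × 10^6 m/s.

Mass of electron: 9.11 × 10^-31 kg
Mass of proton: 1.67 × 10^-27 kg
The electron has the longer wavelength.

Using λ = h/(mv), since both particles have the same velocity, the wavelength depends only on mass.

For electron: λ₁ = h/(m₁v) = 1.04 × 10^-10 m
For proton: λ₂ = h/(m₂v) = 5.67 × 10^-14 m

Since λ ∝ 1/m at constant velocity, the lighter particle has the longer wavelength.

The electron has the longer de Broglie wavelength.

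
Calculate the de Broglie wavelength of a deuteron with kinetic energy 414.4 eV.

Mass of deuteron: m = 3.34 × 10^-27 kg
9.95 × 10^-13 m

Using λ = h/√(2mKE):

First convert KE to Joules: KE = 414.4 eV = 6.639 × 10^-17 J

λ = h/√(2mKE)
λ = (6.626 × 10^-34 J·s) / √(2 × 3.34 × 10^-27 kg × 6.639 × 10^-17 J)
λ = 9.95 × 10^-13 m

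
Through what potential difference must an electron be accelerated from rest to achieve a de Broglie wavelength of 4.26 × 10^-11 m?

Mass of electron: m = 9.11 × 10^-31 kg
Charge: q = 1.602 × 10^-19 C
829 V

From λ = h/√(2mqV), we solve for V:

λ² = h²/(2mqV)
V = h²/(2mqλ²)
V = (6.626 × 10^-34 J·s)² / (2 × 9.11 × 10^-31 kg × 1.602 × 10^-19 C × (4.26 × 10^-11 m)²)
V = 829 V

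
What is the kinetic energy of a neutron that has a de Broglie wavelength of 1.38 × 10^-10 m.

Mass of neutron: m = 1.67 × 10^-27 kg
6.90 × 10^-21 J (or 0.0431 eV)

From λ = h/√(2mKE), we solve for KE:

λ² = h²/(2mKE)
KE = h²/(2mλ²)
KE = (6.626 × 10^-34 J·s)² / (2 × 1.67 × 10^-27 kg × (1.38 × 10^-10 m)²)
KE = 6.90 × 10^-21 J
KE = 0.0431 eV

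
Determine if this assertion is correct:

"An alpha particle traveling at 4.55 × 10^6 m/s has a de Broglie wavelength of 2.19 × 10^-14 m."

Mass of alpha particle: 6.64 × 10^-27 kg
True

The claim is correct.

Using λ = h/(mv):
λ = (6.626 × 10^-34 J·s) / (6.64 × 10^-27 kg × 4.55 × 10^6 m/s)
λ = 2.19 × 10^-14 m

This matches the claimed value.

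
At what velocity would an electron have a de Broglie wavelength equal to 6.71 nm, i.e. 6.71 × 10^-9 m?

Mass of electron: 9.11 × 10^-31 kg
1.08 × 10^5 m/s

From λ = h/(mv), solve for v:

v = h/(mλ)
v = (6.626 × 10^-34 J·s) / (9.11 × 10^-31 kg × 6.71 × 10^-9 m)
v = 1.08 × 10^5 m/s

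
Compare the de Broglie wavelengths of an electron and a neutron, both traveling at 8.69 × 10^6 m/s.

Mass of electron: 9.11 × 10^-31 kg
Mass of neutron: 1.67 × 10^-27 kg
The electron has the longer wavelength.

Using λ = h/(mv), since both particles have the same velocity, the wavelength depends only on mass.

For electron: λ₁ = h/(m₁v) = 8.37 × 10^-11 m
For neutron: λ₂ = h/(m₂v) = 4.57 × 10^-14 m

Since λ ∝ 1/m at constant velocity, the lighter particle has the longer wavelength.

The electron has the longer de Broglie wavelength.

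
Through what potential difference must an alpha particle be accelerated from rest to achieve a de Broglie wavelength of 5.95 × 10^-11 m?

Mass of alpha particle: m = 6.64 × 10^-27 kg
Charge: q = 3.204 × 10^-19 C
2.91 × 10^-2 V

From λ = h/√(2mqV), we solve for V:

λ² = h²/(2mqV)
V = h²/(2mqλ²)
V = (6.626 × 10^-34 J·s)² / (2 × 6.64 × 10^-27 kg × 3.204 × 10^-19 C × (5.95 × 10^-11 m)²)
V = 2.91 × 10^-2 V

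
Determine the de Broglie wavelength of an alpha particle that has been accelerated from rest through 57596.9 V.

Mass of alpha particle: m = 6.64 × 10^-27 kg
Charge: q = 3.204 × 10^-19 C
4.23 × 10^-14 m

When a particle is accelerated through voltage V, it gains kinetic energy KE = qV.

The de Broglie wavelength is then λ = h/√(2mqV):

λ = h/√(2mqV)
λ = (6.626 × 10^-34 J·s) / √(2 × 6.64 × 10^-27 kg × 3.204 × 10^-19 C × 57596.9 V)
λ = 4.23 × 10^-14 m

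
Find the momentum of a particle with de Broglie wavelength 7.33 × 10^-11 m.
9.04 × 10^-24 kg·m/s

From the de Broglie relation λ = h/p, we solve for p:

p = h/λ
p = (6.626 × 10^-34 J·s) / (7.33 × 10^-11 m)
p = 9.04 × 10^-24 kg·m/s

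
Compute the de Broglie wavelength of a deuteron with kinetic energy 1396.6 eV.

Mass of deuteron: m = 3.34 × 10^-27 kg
5.42 × 10^-13 m

Using λ = h/√(2mKE):

First convert KE to Joules: KE = 1396.6 eV = 2.238 × 10^-16 J

λ = h/√(2mKE)
λ = (6.626 × 10^-34 J·s) / √(2 × 3.34 × 10^-27 kg × 2.238 × 10^-16 J)
λ = 5.42 × 10^-13 m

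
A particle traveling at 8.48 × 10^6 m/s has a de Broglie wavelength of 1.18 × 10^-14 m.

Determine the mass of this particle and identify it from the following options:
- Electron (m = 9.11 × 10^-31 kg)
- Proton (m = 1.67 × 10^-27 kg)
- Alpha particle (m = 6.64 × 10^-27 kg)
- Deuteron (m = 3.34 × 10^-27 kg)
The particle is an alpha particle.

From λ = h/(mv), solve for mass:

m = h/(λv)
m = (6.626 × 10^-34 J·s) / (1.18 × 10^-14 m × 8.48 × 10^6 m/s)
m = 6.62 × 10^-27 kg

Comparing with the listed masses, this is closest to an alpha particle.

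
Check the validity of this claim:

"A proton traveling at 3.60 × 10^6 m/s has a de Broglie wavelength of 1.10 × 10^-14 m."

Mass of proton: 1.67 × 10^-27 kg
False

The claim is incorrect.

Using λ = h/(mv):
λ = (6.626 × 10^-34 J·s) / (1.67 × 10^-27 kg × 3.60 × 10^6 m/s)
λ = 1.10 × 10^-13 m

The actual wavelength differs from the claimed 1.10 × 10^-14 m.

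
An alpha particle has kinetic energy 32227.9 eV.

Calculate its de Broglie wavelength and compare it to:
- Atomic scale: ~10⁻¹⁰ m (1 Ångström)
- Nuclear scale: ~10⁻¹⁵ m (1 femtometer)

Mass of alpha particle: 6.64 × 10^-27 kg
λ = 8.00 × 10^-14 m, which is between nuclear and atomic scales.

Using λ = h/√(2mKE):

KE = 32227.9 eV = 5.163 × 10^-15 J

λ = h/√(2mKE)
λ = (6.626 × 10^-34 J·s) / √(2 × 6.64 × 10^-27 kg × 5.163 × 10^-15 J)
λ = 8.00 × 10^-14 m

Comparison:
- Atomic scale (10⁻¹⁰ m): λ is 0.0008× this size
- Nuclear scale (10⁻¹⁵ m): λ is 80× this size

The wavelength is between nuclear and atomic scales.

This wavelength is appropriate for probing atomic structure but too large for nuclear physics experiments.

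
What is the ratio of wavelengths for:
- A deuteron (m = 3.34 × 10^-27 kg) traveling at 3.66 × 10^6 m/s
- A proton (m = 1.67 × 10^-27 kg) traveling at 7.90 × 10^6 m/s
λ₁/λ₂ = 1.08

Using λ = h/(mv):

λ₁ = h/(m₁v₁) = 5.42 × 10^-14 m
λ₂ = h/(m₂v₂) = 5.02 × 10^-14 m

Ratio λ₁/λ₂ = (m₂v₂)/(m₁v₁)
         = (1.67 × 10^-27 kg × 7.90 × 10^6 m/s) / (3.34 × 10^-27 kg × 3.66 × 10^6 m/s)
         = 1.08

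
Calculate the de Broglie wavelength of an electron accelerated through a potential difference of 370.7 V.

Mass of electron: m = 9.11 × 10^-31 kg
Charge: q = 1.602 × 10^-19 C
6.37 × 10^-11 m

When a particle is accelerated through voltage V, it gains kinetic energy KE = qV.

The de Broglie wavelength is then λ = h/√(2mqV):

λ = h/√(2mqV)
λ = (6.626 × 10^-34 J·s) / √(2 × 9.11 × 10^-31 kg × 1.602 × 10^-19 C × 370.7 V)
λ = 6.37 × 10^-11 m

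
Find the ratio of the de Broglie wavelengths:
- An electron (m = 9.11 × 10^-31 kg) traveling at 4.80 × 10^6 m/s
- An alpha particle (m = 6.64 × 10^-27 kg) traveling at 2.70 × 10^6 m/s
λ₁/λ₂ = 4.10 × 10^3

Using λ = h/(mv):

λ₁ = h/(m₁v₁) = 1.52 × 10^-10 m
λ₂ = h/(m₂v₂) = 3.70 × 10^-14 m

Ratio λ₁/λ₂ = (m₂v₂)/(m₁v₁)
         = (6.64 × 10^-27 kg × 2.70 × 10^6 m/s) / (9.11 × 10^-31 kg × 4.80 × 10^6 m/s)
         = 4.10 × 10^3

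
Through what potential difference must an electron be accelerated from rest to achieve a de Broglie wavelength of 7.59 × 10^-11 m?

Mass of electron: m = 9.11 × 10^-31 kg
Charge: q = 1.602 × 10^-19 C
261 V

From λ = h/√(2mqV), we solve for V:

λ² = h²/(2mqV)
V = h²/(2mqλ²)
V = (6.626 × 10^-34 J·s)² / (2 × 9.11 × 10^-31 kg × 1.602 × 10^-19 C × (7.59 × 10^-11 m)²)
V = 261 V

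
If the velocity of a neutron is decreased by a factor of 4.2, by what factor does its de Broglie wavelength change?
The wavelength increases by a factor of 4.2.

From λ = h/(mv), the wavelength is inversely proportional to velocity:

λ ∝ 1/v

If v → v/4.2, then λ → 4.2λ

When velocity is decreased by a factor of 4.2, the wavelength increases by a factor of 4.2.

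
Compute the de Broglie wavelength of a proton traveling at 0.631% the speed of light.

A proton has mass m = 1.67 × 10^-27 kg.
2.10 × 10^-13 m

Using the de Broglie relation λ = h/(mv):

v = 0.631% × c = 1.892 × 10^6 m/s

λ = h/(mv)
λ = (6.626 × 10^-34 J·s) / (1.67 × 10^-27 kg × 1.892 × 10^6 m/s)
λ = 2.10 × 10^-13 m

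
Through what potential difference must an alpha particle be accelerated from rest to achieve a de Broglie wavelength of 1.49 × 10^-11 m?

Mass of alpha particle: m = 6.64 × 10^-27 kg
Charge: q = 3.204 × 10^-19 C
4.65 × 10^-1 V

From λ = h/√(2mqV), we solve for V:

λ² = h²/(2mqV)
V = h²/(2mqλ²)
V = (6.626 × 10^-34 J·s)² / (2 × 6.64 × 10^-27 kg × 3.204 × 10^-19 C × (1.49 × 10^-11 m)²)
V = 4.65 × 10^-1 V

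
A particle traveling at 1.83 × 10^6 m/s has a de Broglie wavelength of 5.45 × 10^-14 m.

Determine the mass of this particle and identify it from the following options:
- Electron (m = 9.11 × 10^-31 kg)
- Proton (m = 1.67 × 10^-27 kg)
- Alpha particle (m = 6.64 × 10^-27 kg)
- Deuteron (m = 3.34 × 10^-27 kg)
The particle is an alpha particle.

From λ = h/(mv), solve for mass:

m = h/(λv)
m = (6.626 × 10^-34 J·s) / (5.45 × 10^-14 m × 1.83 × 10^6 m/s)
m = 6.64 × 10^-27 kg

Comparing with the listed masses, this is closest to an alpha particle.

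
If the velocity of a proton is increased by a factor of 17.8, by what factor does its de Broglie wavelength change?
The wavelength decreases by a factor of 17.8.

From λ = h/(mv), the wavelength is inversely proportional to velocity:

λ ∝ 1/v

If v → 17.8v, then λ → λ/17.8

When velocity is increased by a factor of 17.8, the wavelength decreases by a factor of 17.8.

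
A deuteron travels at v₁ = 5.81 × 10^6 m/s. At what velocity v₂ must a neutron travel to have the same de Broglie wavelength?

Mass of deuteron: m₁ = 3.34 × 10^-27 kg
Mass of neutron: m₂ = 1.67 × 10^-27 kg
v₂ = 1.16 × 10^7 m/s

For equal de Broglie wavelengths: λ₁ = λ₂

h/(m₁v₁) = h/(m₂v₂)
m₁v₁ = m₂v₂
v₂ = v₁ · (m₁/m₂)

v₂ = 5.81 × 10^6 m/s × (3.34 × 10^-27 kg / 1.67 × 10^-27 kg)
v₂ = 1.16 × 10^7 m/s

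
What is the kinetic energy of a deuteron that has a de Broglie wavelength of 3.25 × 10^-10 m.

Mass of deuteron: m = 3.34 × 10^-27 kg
6.22 × 10^-22 J (or 3.88 × 10^-3 eV)

From λ = h/√(2mKE), we solve for KE:

λ² = h²/(2mKE)
KE = h²/(2mλ²)
KE = (6.626 × 10^-34 J·s)² / (2 × 3.34 × 10^-27 kg × (3.25 × 10^-10 m)²)
KE = 6.22 × 10^-22 J
KE = 3.88 × 10^-3 eV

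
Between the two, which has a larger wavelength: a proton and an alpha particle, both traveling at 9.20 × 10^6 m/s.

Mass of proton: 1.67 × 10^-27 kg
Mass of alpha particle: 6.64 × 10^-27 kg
The proton has the longer wavelength.

Using λ = h/(mv), since both particles have the same velocity, the wavelength depends only on mass.

For proton: λ₁ = h/(m₁v) = 4.31 × 10^-14 m
For alpha particle: λ₂ = h/(m₂v) = 1.08 × 10^-14 m

Since λ ∝ 1/m at constant velocity, the lighter particle has the longer wavelength.

The proton has the longer de Broglie wavelength.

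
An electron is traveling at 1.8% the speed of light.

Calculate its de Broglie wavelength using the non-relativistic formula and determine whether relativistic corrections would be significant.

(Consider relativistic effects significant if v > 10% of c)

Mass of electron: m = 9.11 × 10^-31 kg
No, relativistic corrections are not needed.

Using the non-relativistic de Broglie formula λ = h/(mv):

v = 1.8% × c = 5.396 × 10^6 m/s

λ = h/(mv)
λ = (6.626 × 10^-34 J·s) / (9.11 × 10^-31 kg × 5.396 × 10^6 m/s)
λ = 1.35 × 10^-10 m

Since v = 1.8% of c < 10% of c, relativistic corrections are NOT significant and this non-relativistic result is a good approximation.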